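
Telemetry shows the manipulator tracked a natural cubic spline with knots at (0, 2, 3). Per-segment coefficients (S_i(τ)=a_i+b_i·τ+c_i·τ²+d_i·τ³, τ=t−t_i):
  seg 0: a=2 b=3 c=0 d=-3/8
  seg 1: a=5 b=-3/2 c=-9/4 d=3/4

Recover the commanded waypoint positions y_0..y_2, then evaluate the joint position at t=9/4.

y_0=2 y_1=5 y_2=2
S(9/4) = 1151/256

y_0 = S_0(0) = a_0 = 2
y_1 = S_1(0) = a_1 = 5
y_2 = S_1(1) = 2
t_q=9/4 is in segment 1 (τ=1/4); S_1(τ)=1151/256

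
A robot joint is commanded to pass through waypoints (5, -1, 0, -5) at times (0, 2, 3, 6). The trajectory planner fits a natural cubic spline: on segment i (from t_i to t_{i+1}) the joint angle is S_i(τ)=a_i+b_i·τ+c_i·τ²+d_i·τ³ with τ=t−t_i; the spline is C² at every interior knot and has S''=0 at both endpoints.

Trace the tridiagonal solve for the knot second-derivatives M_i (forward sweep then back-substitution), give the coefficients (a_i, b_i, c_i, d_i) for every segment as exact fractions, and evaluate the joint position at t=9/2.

  seg 0: a=5 b=-631/141 c=0 d=52/141
  seg 1: a=-1 b=-7/141 c=104/47 d=-164/141
  seg 2: a=0 b=125/141 c=-60/47 d=20/141
S(9/2) = -50/47

Δ: Δ0=-3, Δ1=1, Δ2=-5/3
row 1: diag=6, rhs=24; c'=1/6, d'=4
row 2: denom=8−1·1/6=47/6; d'=(-16−1·4)/(47/6)=-120/47
back: M2=-120/47
back: M1=4−1/6·-120/47=208/47
M: M0=0, M1=208/47, M2=-120/47, M3=0
seg 0: a=5, c=M0/2=0, d=(M1−M0)/(6·2)=52/141, b=Δ0−h0·(2M0+M1)/6=-631/141
seg 1: a=-1, c=M1/2=104/47, d=(M2−M1)/(6·1)=-164/141, b=Δ1−h1·(2M1+M2)/6=-7/141
seg 2: a=0, c=M2/2=-60/47, d=(M3−M2)/(6·3)=20/141, b=Δ2−h2·(2M2+M3)/6=125/141
t_q=9/2 → seg 2, τ=3/2; S=0+125/141·τ+-60/47·τ²+20/141·τ³=-50/47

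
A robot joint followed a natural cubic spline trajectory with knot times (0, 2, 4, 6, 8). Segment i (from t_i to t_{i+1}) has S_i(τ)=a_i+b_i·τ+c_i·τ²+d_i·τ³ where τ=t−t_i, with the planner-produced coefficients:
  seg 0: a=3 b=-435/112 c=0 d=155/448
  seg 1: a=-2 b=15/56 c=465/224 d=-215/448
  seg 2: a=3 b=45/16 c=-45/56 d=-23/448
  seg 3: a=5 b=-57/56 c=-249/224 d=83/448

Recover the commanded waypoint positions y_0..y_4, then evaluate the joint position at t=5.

y_0 = S_0(0) = a_0 = 3
y_1 = S_1(0) = a_1 = -2
y_2 = S_2(0) = a_2 = 3
y_3 = S_3(0) = a_3 = 5
y_4 = S_3(2) = 0
t_q=5 is in segment 2 (τ=1); S_2(τ)=2221/448

y_0=3 y_1=-2 y_2=3 y_3=5 y_4=0
S(5) = 2221/448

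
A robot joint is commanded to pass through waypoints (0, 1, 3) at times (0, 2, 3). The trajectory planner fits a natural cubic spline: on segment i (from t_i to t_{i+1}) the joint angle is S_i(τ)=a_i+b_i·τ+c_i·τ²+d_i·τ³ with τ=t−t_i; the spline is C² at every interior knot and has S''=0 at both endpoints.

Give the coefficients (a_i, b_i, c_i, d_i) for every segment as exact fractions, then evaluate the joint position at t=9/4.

  seg 0: a=0 b=0 c=0 d=1/8
  seg 1: a=1 b=3/2 c=3/4 d=-1/4
S(9/4) = 363/256

Δ: Δ0=1/2, Δ1=2
row 1: diag=6, rhs=9; c'=1/6, d'=3/2
back: M1=3/2
M: M0=0, M1=3/2, M2=0
seg 0: a=0, c=M0/2=0, d=(M1−M0)/(6·2)=1/8, b=Δ0−h0·(2M0+M1)/6=0
seg 1: a=1, c=M1/2=3/4, d=(M2−M1)/(6·1)=-1/4, b=Δ1−h1·(2M1+M2)/6=3/2
t_q=9/4 → seg 1, τ=1/4; S=1+3/2·τ+3/4·τ²+-1/4·τ³=363/256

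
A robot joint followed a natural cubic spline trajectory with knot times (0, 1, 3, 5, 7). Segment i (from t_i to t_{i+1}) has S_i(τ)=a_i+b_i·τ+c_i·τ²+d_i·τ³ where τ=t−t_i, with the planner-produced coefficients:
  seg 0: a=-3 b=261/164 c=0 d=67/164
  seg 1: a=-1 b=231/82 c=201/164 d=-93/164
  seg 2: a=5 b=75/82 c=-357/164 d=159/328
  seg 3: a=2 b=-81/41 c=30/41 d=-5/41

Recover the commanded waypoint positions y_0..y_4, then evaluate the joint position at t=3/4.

y_0=-3 y_1=-1 y_2=5 y_3=2 y_4=0
S(3/4) = -17151/10496

y_0 = S_0(0) = a_0 = -3
y_1 = S_1(0) = a_1 = -1
y_2 = S_2(0) = a_2 = 5
y_3 = S_3(0) = a_3 = 2
y_4 = S_3(2) = 0
t_q=3/4 is in segment 0 (τ=3/4); S_0(τ)=-17151/10496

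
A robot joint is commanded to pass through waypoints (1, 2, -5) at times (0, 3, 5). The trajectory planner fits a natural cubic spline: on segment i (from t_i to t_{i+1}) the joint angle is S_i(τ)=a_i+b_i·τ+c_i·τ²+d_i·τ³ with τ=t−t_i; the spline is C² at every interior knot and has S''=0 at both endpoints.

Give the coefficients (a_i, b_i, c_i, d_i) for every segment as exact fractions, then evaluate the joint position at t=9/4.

Δ: Δ0=1/3, Δ1=-7/2
row 1: diag=10, rhs=-23; c'=1/5, d'=-23/10
back: M1=-23/10
M: M0=0, M1=-23/10, M2=0
seg 0: a=1, c=M0/2=0, d=(M1−M0)/(6·3)=-23/180, b=Δ0−h0·(2M0+M1)/6=89/60
seg 1: a=2, c=M1/2=-23/20, d=(M2−M1)/(6·2)=23/120, b=Δ1−h1·(2M1+M2)/6=-59/30
t_q=9/4 → seg 0, τ=9/4; S=1+89/60·τ+0·τ²+-23/180·τ³=3689/1280

  seg 0: a=1 b=89/60 c=0 d=-23/180
  seg 1: a=2 b=-59/30 c=-23/20 d=23/120
S(9/4) = 3689/1280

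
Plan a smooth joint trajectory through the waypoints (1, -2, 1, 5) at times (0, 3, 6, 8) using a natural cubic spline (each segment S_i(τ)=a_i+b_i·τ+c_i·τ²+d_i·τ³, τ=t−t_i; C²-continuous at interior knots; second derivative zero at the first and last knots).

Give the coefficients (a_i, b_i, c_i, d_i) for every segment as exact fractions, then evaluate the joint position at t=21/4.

Δ: Δ0=-1, Δ1=1, Δ2=2
row 1: diag=12, rhs=12; c'=1/4, d'=1
row 2: denom=10−3·1/4=37/4; d'=(6−3·1)/(37/4)=12/37
back: M2=12/37
back: M1=1−1/4·12/37=34/37
M: M0=0, M1=34/37, M2=12/37, M3=0
seg 0: a=1, c=M0/2=0, d=(M1−M0)/(6·3)=17/333, b=Δ0−h0·(2M0+M1)/6=-54/37
seg 1: a=-2, c=M1/2=17/37, d=(M2−M1)/(6·3)=-11/333, b=Δ1−h1·(2M1+M2)/6=-3/37
seg 2: a=1, c=M2/2=6/37, d=(M3−M2)/(6·2)=-1/37, b=Δ2−h2·(2M2+M3)/6=66/37
t_q=21/4 → seg 1, τ=9/4; S=-2+-3/37·τ+17/37·τ²+-11/333·τ³=-551/2368

  seg 0: a=1 b=-54/37 c=0 d=17/333
  seg 1: a=-2 b=-3/37 c=17/37 d=-11/333
  seg 2: a=1 b=66/37 c=6/37 d=-1/37
S(21/4) = -551/2368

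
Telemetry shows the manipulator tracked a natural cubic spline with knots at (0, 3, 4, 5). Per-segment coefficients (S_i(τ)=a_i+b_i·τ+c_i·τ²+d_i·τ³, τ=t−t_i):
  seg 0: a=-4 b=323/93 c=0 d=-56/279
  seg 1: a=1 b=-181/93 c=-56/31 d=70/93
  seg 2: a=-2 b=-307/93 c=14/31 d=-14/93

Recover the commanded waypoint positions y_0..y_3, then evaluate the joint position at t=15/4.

y_0 = S_0(0) = a_0 = -4
y_1 = S_1(0) = a_1 = 1
y_2 = S_2(0) = a_2 = -2
y_3 = S_2(1) = -5
t_q=15/4 is in segment 1 (τ=3/4); S_1(τ)=-1149/992

y_0=-4 y_1=1 y_2=-2 y_3=-5
S(15/4) = -1149/992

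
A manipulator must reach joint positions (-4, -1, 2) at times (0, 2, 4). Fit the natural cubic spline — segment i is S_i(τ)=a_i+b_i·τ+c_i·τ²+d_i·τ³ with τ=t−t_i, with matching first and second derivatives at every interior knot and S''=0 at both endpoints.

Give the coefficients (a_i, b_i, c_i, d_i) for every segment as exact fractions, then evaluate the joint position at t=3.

  seg 0: a=-4 b=3/2 c=0 d=0
  seg 1: a=-1 b=3/2 c=0 d=0
S(3) = 1/2

Δ: Δ0=3/2, Δ1=3/2
row 1: diag=8, rhs=0; c'=1/4, d'=0
back: M1=0
M: M0=0, M1=0, M2=0
seg 0: a=-4, c=M0/2=0, d=(M1−M0)/(6·2)=0, b=Δ0−h0·(2M0+M1)/6=3/2
seg 1: a=-1, c=M1/2=0, d=(M2−M1)/(6·2)=0, b=Δ1−h1·(2M1+M2)/6=3/2
t_q=3 → seg 1, τ=1; S=-1+3/2·τ+0·τ²+0·τ³=1/2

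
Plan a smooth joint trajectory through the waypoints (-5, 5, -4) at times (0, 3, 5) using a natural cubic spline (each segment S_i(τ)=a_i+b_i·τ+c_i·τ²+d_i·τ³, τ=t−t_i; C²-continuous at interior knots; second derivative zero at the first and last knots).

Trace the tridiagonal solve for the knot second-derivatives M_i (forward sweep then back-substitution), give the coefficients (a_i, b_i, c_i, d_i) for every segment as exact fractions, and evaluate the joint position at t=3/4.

  seg 0: a=-5 b=341/60 c=0 d=-47/180
  seg 1: a=5 b=-41/30 c=-47/20 d=47/120
S(3/4) = -217/256

Δ: Δ0=10/3, Δ1=-9/2
row 1: diag=10, rhs=-47; c'=1/5, d'=-47/10
back: M1=-47/10
M: M0=0, M1=-47/10, M2=0
seg 0: a=-5, c=M0/2=0, d=(M1−M0)/(6·3)=-47/180, b=Δ0−h0·(2M0+M1)/6=341/60
seg 1: a=5, c=M1/2=-47/20, d=(M2−M1)/(6·2)=47/120, b=Δ1−h1·(2M1+M2)/6=-41/30
t_q=3/4 → seg 0, τ=3/4; S=-5+341/60·τ+0·τ²+-47/180·τ³=-217/256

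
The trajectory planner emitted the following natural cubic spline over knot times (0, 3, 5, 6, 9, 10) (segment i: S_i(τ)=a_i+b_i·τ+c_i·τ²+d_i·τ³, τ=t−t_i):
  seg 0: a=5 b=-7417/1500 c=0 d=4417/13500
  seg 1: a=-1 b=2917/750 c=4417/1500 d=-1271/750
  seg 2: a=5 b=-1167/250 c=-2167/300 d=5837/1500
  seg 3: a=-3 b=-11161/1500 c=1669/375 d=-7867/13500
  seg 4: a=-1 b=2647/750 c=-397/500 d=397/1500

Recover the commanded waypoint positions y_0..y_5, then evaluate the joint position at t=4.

y_0 = S_0(0) = a_0 = 5
y_1 = S_1(0) = a_1 = -1
y_2 = S_2(0) = a_2 = 5
y_3 = S_3(0) = a_3 = -3
y_4 = S_4(0) = a_4 = -1
y_5 = S_4(1) = 2
t_q=4 is in segment 1 (τ=1); S_1(τ)=6209/1500

y_0=5 y_1=-1 y_2=5 y_3=-3 y_4=-1 y_5=2
S(4) = 6209/1500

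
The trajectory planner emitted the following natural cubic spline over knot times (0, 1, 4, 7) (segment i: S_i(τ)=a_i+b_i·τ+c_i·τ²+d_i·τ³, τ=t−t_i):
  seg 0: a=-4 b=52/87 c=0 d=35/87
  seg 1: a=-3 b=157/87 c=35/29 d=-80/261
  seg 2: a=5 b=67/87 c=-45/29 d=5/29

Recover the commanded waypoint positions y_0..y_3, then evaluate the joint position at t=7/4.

y_0=-4 y_1=-3 y_2=5 y_3=-2
S(7/4) = -509/464

y_0 = S_0(0) = a_0 = -4
y_1 = S_1(0) = a_1 = -3
y_2 = S_2(0) = a_2 = 5
y_3 = S_2(3) = -2
t_q=7/4 is in segment 1 (τ=3/4); S_1(τ)=-509/464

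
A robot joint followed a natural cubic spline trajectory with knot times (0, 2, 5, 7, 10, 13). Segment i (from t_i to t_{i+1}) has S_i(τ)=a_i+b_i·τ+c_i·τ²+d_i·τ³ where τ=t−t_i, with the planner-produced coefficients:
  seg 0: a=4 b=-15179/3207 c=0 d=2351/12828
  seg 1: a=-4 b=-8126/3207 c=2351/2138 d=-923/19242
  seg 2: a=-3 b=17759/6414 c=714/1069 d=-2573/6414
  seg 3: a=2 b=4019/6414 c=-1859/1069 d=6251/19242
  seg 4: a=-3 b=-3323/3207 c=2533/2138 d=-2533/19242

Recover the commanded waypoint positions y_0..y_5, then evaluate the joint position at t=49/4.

y_0 = S_0(0) = a_0 = 4
y_1 = S_1(0) = a_1 = -4
y_2 = S_2(0) = a_2 = -3
y_3 = S_3(0) = a_3 = 2
y_4 = S_4(0) = a_4 = -3
y_5 = S_4(3) = 1
t_q=49/4 is in segment 4 (τ=9/4); S_4(τ)=-113985/136832

y_0=4 y_1=-4 y_2=-3 y_3=2 y_4=-3 y_5=1
S(49/4) = -113985/136832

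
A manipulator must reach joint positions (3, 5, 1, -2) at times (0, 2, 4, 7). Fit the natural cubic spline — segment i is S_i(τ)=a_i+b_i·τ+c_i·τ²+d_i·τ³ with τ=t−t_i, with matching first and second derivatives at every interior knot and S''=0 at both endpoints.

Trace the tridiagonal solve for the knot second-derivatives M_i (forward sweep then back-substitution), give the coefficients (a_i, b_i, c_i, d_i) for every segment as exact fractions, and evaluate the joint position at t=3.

Δ: Δ0=1, Δ1=-2, Δ2=-1
row 1: diag=8, rhs=-18; c'=1/4, d'=-9/4
row 2: denom=10−2·1/4=19/2; d'=(6−2·-9/4)/(19/2)=21/19
back: M2=21/19
back: M1=-9/4−1/4·21/19=-48/19
M: M0=0, M1=-48/19, M2=21/19, M3=0
seg 0: a=3, c=M0/2=0, d=(M1−M0)/(6·2)=-4/19, b=Δ0−h0·(2M0+M1)/6=35/19
seg 1: a=5, c=M1/2=-24/19, d=(M2−M1)/(6·2)=23/76, b=Δ1−h1·(2M1+M2)/6=-13/19
seg 2: a=1, c=M2/2=21/38, d=(M3−M2)/(6·3)=-7/114, b=Δ2−h2·(2M2+M3)/6=-40/19
t_q=3 → seg 1, τ=1; S=5+-13/19·τ+-24/19·τ²+23/76·τ³=255/76

  seg 0: a=3 b=35/19 c=0 d=-4/19
  seg 1: a=5 b=-13/19 c=-24/19 d=23/76
  seg 2: a=1 b=-40/19 c=21/38 d=-7/114
S(3) = 255/76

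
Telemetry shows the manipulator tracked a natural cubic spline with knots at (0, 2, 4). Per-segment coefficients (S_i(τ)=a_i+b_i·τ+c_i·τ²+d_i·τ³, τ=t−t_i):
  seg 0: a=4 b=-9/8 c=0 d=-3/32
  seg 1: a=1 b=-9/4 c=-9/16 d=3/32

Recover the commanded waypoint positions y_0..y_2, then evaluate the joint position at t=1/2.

y_0 = S_0(0) = a_0 = 4
y_1 = S_1(0) = a_1 = 1
y_2 = S_1(2) = -5
t_q=1/2 is in segment 0 (τ=1/2); S_0(τ)=877/256

y_0=4 y_1=1 y_2=-5
S(1/2) = 877/256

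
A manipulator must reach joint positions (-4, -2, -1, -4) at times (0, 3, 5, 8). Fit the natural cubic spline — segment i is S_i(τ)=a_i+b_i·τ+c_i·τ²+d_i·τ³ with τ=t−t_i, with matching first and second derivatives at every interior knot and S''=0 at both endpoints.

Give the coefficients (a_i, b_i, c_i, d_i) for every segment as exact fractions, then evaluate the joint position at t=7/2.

Δ: Δ0=2/3, Δ1=1/2, Δ2=-1
row 1: diag=10, rhs=-1; c'=1/5, d'=-1/10
row 2: denom=10−2·1/5=48/5; d'=(-9−2·-1/10)/(48/5)=-11/12
back: M2=-11/12
back: M1=-1/10−1/5·-11/12=1/12
M: M0=0, M1=1/12, M2=-11/12, M3=0
seg 0: a=-4, c=M0/2=0, d=(M1−M0)/(6·3)=1/216, b=Δ0−h0·(2M0+M1)/6=5/8
seg 1: a=-2, c=M1/2=1/24, d=(M2−M1)/(6·2)=-1/12, b=Δ1−h1·(2M1+M2)/6=3/4
seg 2: a=-1, c=M2/2=-11/24, d=(M3−M2)/(6·3)=11/216, b=Δ2−h2·(2M2+M3)/6=-1/12
t_q=7/2 → seg 1, τ=1/2; S=-2+3/4·τ+1/24·τ²+-1/12·τ³=-13/8

  seg 0: a=-4 b=5/8 c=0 d=1/216
  seg 1: a=-2 b=3/4 c=1/24 d=-1/12
  seg 2: a=-1 b=-1/12 c=-11/24 d=11/216
S(7/2) = -13/8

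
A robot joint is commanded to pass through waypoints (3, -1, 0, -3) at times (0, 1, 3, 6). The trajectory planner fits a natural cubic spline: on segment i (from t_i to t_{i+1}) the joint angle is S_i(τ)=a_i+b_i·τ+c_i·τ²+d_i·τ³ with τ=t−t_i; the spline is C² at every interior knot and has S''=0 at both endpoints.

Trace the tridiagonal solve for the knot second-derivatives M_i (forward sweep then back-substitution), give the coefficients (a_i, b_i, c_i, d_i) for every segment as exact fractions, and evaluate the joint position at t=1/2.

Δ: Δ0=-4, Δ1=1/2, Δ2=-1
row 1: diag=6, rhs=27; c'=1/3, d'=9/2
row 2: denom=10−2·1/3=28/3; d'=(-9−2·9/2)/(28/3)=-27/14
back: M2=-27/14
back: M1=9/2−1/3·-27/14=36/7
M: M0=0, M1=36/7, M2=-27/14, M3=0
seg 0: a=3, c=M0/2=0, d=(M1−M0)/(6·1)=6/7, b=Δ0−h0·(2M0+M1)/6=-34/7
seg 1: a=-1, c=M1/2=18/7, d=(M2−M1)/(6·2)=-33/56, b=Δ1−h1·(2M1+M2)/6=-16/7
seg 2: a=0, c=M2/2=-27/28, d=(M3−M2)/(6·3)=3/28, b=Δ2−h2·(2M2+M3)/6=13/14
t_q=1/2 → seg 0, τ=1/2; S=3+-34/7·τ+0·τ²+6/7·τ³=19/28

  seg 0: a=3 b=-34/7 c=0 d=6/7
  seg 1: a=-1 b=-16/7 c=18/7 d=-33/56
  seg 2: a=0 b=13/14 c=-27/28 d=3/28
S(1/2) = 19/28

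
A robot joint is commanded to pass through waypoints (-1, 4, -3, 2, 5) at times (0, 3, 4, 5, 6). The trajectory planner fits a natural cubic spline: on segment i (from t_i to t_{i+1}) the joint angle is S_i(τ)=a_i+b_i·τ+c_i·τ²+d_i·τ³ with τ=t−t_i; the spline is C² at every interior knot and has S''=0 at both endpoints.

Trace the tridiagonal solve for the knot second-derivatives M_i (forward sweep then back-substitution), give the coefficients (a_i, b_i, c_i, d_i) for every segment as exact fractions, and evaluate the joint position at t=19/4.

Δ: Δ0=5/3, Δ1=-7, Δ2=5, Δ3=3
row 1: diag=8, rhs=-52; c'=1/8, d'=-13/2
row 2: denom=4−1·1/8=31/8; d'=(72−1·-13/2)/(31/8)=628/31
row 3: denom=4−1·8/31=116/31; d'=(-12−1·628/31)/(116/31)=-250/29
back: M3=-250/29
back: M2=628/31−8/31·-250/29=652/29
back: M1=-13/2−1/8·652/29=-270/29
M: M0=0, M1=-270/29, M2=652/29, M3=-250/29, M4=0
seg 0: a=-1, c=M0/2=0, d=(M1−M0)/(6·3)=-15/29, b=Δ0−h0·(2M0+M1)/6=550/87
seg 1: a=4, c=M1/2=-135/29, d=(M2−M1)/(6·1)=461/87, b=Δ1−h1·(2M1+M2)/6=-665/87
seg 2: a=-3, c=M2/2=326/29, d=(M3−M2)/(6·1)=-451/87, b=Δ2−h2·(2M2+M3)/6=-92/87
seg 3: a=2, c=M3/2=-125/29, d=(M4−M3)/(6·1)=125/87, b=Δ3−h3·(2M3+M4)/6=511/87
t_q=19/4 → seg 2, τ=3/4; S=-3+-92/87·τ+326/29·τ²+-451/87·τ³=637/1856

  seg 0: a=-1 b=550/87 c=0 d=-15/29
  seg 1: a=4 b=-665/87 c=-135/29 d=461/87
  seg 2: a=-3 b=-92/87 c=326/29 d=-451/87
  seg 3: a=2 b=511/87 c=-125/29 d=125/87
S(19/4) = 637/1856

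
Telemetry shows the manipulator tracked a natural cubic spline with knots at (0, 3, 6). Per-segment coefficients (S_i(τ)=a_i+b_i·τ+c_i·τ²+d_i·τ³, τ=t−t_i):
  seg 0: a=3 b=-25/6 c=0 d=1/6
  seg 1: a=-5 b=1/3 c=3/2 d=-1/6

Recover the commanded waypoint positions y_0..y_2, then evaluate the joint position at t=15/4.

y_0 = S_0(0) = a_0 = 3
y_1 = S_1(0) = a_1 = -5
y_2 = S_1(3) = 5
t_q=15/4 is in segment 1 (τ=3/4); S_1(τ)=-509/128

y_0=3 y_1=-5 y_2=5
S(15/4) = -509/128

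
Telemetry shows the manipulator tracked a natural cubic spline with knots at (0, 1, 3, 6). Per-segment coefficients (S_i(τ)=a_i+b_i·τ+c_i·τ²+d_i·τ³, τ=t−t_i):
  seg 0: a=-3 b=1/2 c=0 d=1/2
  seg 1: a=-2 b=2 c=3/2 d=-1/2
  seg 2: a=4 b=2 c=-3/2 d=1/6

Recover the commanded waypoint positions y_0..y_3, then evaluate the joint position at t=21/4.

y_0 = S_0(0) = a_0 = -3
y_1 = S_1(0) = a_1 = -2
y_2 = S_2(0) = a_2 = 4
y_3 = S_2(3) = 1
t_q=21/4 is in segment 2 (τ=9/4); S_2(τ)=359/128

y_0=-3 y_1=-2 y_2=4 y_3=1
S(21/4) = 359/128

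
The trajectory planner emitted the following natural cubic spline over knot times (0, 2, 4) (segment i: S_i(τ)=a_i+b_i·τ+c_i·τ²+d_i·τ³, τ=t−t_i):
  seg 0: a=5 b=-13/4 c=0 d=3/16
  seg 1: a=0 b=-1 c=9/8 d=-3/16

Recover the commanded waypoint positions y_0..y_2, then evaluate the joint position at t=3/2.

y_0 = S_0(0) = a_0 = 5
y_1 = S_1(0) = a_1 = 0
y_2 = S_1(2) = 1
t_q=3/2 is in segment 0 (τ=3/2); S_0(τ)=97/128

y_0=5 y_1=0 y_2=1
S(3/2) = 97/128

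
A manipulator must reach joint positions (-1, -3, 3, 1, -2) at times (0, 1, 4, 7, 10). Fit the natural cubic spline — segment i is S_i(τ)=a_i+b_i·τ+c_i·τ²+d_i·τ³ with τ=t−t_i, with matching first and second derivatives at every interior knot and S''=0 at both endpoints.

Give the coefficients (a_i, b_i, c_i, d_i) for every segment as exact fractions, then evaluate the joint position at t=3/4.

Δ: Δ0=-2, Δ1=2, Δ2=-2/3, Δ3=-1
row 1: diag=8, rhs=24; c'=3/8, d'=3
row 2: denom=12−3·3/8=87/8; d'=(-16−3·3)/(87/8)=-200/87
row 3: denom=12−3·8/29=324/29; d'=(-2−3·-200/87)/(324/29)=71/162
back: M3=71/162
back: M2=-200/87−8/29·71/162=-196/81
back: M1=3−3/8·-196/81=211/54
M: M0=0, M1=211/54, M2=-196/81, M3=71/162, M4=0
seg 0: a=-1, c=M0/2=0, d=(M1−M0)/(6·1)=211/324, b=Δ0−h0·(2M0+M1)/6=-859/324
seg 1: a=-3, c=M1/2=211/108, d=(M2−M1)/(6·3)=-1025/2916, b=Δ1−h1·(2M1+M2)/6=-113/162
seg 2: a=3, c=M2/2=-98/81, d=(M3−M2)/(6·3)=463/2916, b=Δ2−h2·(2M2+M3)/6=497/324
seg 3: a=1, c=M3/2=71/324, d=(M4−M3)/(6·3)=-71/2916, b=Δ3−h3·(2M3+M4)/6=-233/162
t_q=3/4 → seg 0, τ=3/4; S=-1+-859/324·τ+0·τ²+211/324·τ³=-18757/6912

  seg 0: a=-1 b=-859/324 c=0 d=211/324
  seg 1: a=-3 b=-113/162 c=211/108 d=-1025/2916
  seg 2: a=3 b=497/324 c=-98/81 d=463/2916
  seg 3: a=1 b=-233/162 c=71/324 d=-71/2916
S(3/4) = -18757/6912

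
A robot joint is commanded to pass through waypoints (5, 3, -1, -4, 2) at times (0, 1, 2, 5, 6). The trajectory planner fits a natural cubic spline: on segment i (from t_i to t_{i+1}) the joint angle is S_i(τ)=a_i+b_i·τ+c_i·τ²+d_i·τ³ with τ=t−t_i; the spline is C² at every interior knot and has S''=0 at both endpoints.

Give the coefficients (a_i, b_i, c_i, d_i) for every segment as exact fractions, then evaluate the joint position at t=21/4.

  seg 0: a=5 b=-311/212 c=0 d=-113/212
  seg 1: a=3 b=-325/106 c=-339/212 d=141/212
  seg 2: a=-1 b=-905/212 c=21/53 d=49/212
  seg 3: a=-4 b=461/106 c=525/212 d=-175/212
S(21/4) = -37595/13568

Δ: Δ0=-2, Δ1=-4, Δ2=-1, Δ3=6
row 1: diag=4, rhs=-12; c'=1/4, d'=-3
row 2: denom=8−1·1/4=31/4; d'=(18−1·-3)/(31/4)=84/31
row 3: denom=8−3·12/31=212/31; d'=(42−3·84/31)/(212/31)=525/106
back: M3=525/106
back: M2=84/31−12/31·525/106=42/53
back: M1=-3−1/4·42/53=-339/106
M: M0=0, M1=-339/106, M2=42/53, M3=525/106, M4=0
seg 0: a=5, c=M0/2=0, d=(M1−M0)/(6·1)=-113/212, b=Δ0−h0·(2M0+M1)/6=-311/212
seg 1: a=3, c=M1/2=-339/212, d=(M2−M1)/(6·1)=141/212, b=Δ1−h1·(2M1+M2)/6=-325/106
seg 2: a=-1, c=M2/2=21/53, d=(M3−M2)/(6·3)=49/212, b=Δ2−h2·(2M2+M3)/6=-905/212
seg 3: a=-4, c=M3/2=525/212, d=(M4−M3)/(6·1)=-175/212, b=Δ3−h3·(2M3+M4)/6=461/106
t_q=21/4 → seg 3, τ=1/4; S=-4+461/106·τ+525/212·τ²+-175/212·τ³=-37595/13568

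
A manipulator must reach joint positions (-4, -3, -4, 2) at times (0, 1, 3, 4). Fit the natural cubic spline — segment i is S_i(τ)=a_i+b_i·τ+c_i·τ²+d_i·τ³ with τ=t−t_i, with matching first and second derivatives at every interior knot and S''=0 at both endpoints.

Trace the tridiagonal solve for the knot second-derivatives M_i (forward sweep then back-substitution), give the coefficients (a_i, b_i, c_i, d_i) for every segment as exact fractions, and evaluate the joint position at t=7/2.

Δ: Δ0=1, Δ1=-1/2, Δ2=6
row 1: diag=6, rhs=-9; c'=1/3, d'=-3/2
row 2: denom=6−2·1/3=16/3; d'=(39−2·-3/2)/(16/3)=63/8
back: M2=63/8
back: M1=-3/2−1/3·63/8=-33/8
M: M0=0, M1=-33/8, M2=63/8, M3=0
seg 0: a=-4, c=M0/2=0, d=(M1−M0)/(6·1)=-11/16, b=Δ0−h0·(2M0+M1)/6=27/16
seg 1: a=-3, c=M1/2=-33/16, d=(M2−M1)/(6·2)=1, b=Δ1−h1·(2M1+M2)/6=-3/8
seg 2: a=-4, c=M2/2=63/16, d=(M3−M2)/(6·1)=-21/16, b=Δ2−h2·(2M2+M3)/6=27/8
t_q=7/2 → seg 2, τ=1/2; S=-4+27/8·τ+63/16·τ²+-21/16·τ³=-191/128

  seg 0: a=-4 b=27/16 c=0 d=-11/16
  seg 1: a=-3 b=-3/8 c=-33/16 d=1
  seg 2: a=-4 b=27/8 c=63/16 d=-21/16
S(7/2) = -191/128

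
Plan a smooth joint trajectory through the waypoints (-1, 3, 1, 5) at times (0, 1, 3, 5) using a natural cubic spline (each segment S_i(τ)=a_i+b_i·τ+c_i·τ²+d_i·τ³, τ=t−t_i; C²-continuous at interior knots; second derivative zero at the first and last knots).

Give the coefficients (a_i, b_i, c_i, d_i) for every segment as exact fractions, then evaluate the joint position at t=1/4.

  seg 0: a=-1 b=111/22 c=0 d=-23/22
  seg 1: a=3 b=21/11 c=-69/22 d=37/44
  seg 2: a=1 b=-6/11 c=21/11 d=-7/22
S(1/4) = 345/1408

Δ: Δ0=4, Δ1=-1, Δ2=2
row 1: diag=6, rhs=-30; c'=1/3, d'=-5
row 2: denom=8−2·1/3=22/3; d'=(18−2·-5)/(22/3)=42/11
back: M2=42/11
back: M1=-5−1/3·42/11=-69/11
M: M0=0, M1=-69/11, M2=42/11, M3=0
seg 0: a=-1, c=M0/2=0, d=(M1−M0)/(6·1)=-23/22, b=Δ0−h0·(2M0+M1)/6=111/22
seg 1: a=3, c=M1/2=-69/22, d=(M2−M1)/(6·2)=37/44, b=Δ1−h1·(2M1+M2)/6=21/11
seg 2: a=1, c=M2/2=21/11, d=(M3−M2)/(6·2)=-7/22, b=Δ2−h2·(2M2+M3)/6=-6/11
t_q=1/4 → seg 0, τ=1/4; S=-1+111/22·τ+0·τ²+-23/22·τ³=345/1408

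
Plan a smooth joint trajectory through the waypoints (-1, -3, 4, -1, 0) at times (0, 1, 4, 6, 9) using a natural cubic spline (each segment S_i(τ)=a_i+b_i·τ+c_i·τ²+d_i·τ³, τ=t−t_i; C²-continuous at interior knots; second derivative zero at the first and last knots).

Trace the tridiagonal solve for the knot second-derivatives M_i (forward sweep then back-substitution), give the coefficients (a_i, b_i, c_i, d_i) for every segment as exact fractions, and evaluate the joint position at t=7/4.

  seg 0: a=-1 b=-967/339 c=0 d=289/339
  seg 1: a=-3 b=-100/339 c=289/113 d=-190/339
  seg 2: a=4 b=-28/339 c=-281/113 d=1733/2712
  seg 3: a=-1 b=-1601/678 c=609/452 d=-203/1356
S(7/4) = -7301/3616

Δ: Δ0=-2, Δ1=7/3, Δ2=-5/2, Δ3=1/3
row 1: diag=8, rhs=26; c'=3/8, d'=13/4
row 2: denom=10−3·3/8=71/8; d'=(-29−3·13/4)/(71/8)=-310/71
row 3: denom=10−2·16/71=678/71; d'=(17−2·-310/71)/(678/71)=609/226
back: M3=609/226
back: M2=-310/71−16/71·609/226=-562/113
back: M1=13/4−3/8·-562/113=578/113
M: M0=0, M1=578/113, M2=-562/113, M3=609/226, M4=0
seg 0: a=-1, c=M0/2=0, d=(M1−M0)/(6·1)=289/339, b=Δ0−h0·(2M0+M1)/6=-967/339
seg 1: a=-3, c=M1/2=289/113, d=(M2−M1)/(6·3)=-190/339, b=Δ1−h1·(2M1+M2)/6=-100/339
seg 2: a=4, c=M2/2=-281/113, d=(M3−M2)/(6·2)=1733/2712, b=Δ2−h2·(2M2+M3)/6=-28/339
seg 3: a=-1, c=M3/2=609/452, d=(M4−M3)/(6·3)=-203/1356, b=Δ3−h3·(2M3+M4)/6=-1601/678
t_q=7/4 → seg 1, τ=3/4; S=-3+-100/339·τ+289/113·τ²+-190/339·τ³=-7301/3616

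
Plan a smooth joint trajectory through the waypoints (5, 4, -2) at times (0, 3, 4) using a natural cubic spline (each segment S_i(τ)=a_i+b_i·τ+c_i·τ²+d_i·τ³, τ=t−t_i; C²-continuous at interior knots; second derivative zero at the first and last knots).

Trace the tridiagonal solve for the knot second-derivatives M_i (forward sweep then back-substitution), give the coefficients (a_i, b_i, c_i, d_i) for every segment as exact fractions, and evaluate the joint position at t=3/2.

Δ: Δ0=-1/3, Δ1=-6
row 1: diag=8, rhs=-34; c'=1/8, d'=-17/4
back: M1=-17/4
M: M0=0, M1=-17/4, M2=0
seg 0: a=5, c=M0/2=0, d=(M1−M0)/(6·3)=-17/72, b=Δ0−h0·(2M0+M1)/6=43/24
seg 1: a=4, c=M1/2=-17/8, d=(M2−M1)/(6·1)=17/24, b=Δ1−h1·(2M1+M2)/6=-55/12
t_q=3/2 → seg 0, τ=3/2; S=5+43/24·τ+0·τ²+-17/72·τ³=441/64

  seg 0: a=5 b=43/24 c=0 d=-17/72
  seg 1: a=4 b=-55/12 c=-17/8 d=17/24
S(3/2) = 441/64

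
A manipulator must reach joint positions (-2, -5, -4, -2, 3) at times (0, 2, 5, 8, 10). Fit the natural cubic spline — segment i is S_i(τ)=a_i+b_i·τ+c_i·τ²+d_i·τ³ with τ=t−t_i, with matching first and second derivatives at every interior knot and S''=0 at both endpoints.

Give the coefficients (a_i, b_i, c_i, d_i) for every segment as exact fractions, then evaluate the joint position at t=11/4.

  seg 0: a=-2 b=-65/34 c=0 d=7/68
  seg 1: a=-5 b=-23/34 c=21/34 d=-43/459
  seg 2: a=-4 b=1/2 c=-23/102 d=43/459
  seg 3: a=-2 b=57/34 c=21/34 d=-7/68
S(11/4) = -5657/1088

Δ: Δ0=-3/2, Δ1=1/3, Δ2=2/3, Δ3=5/2
row 1: diag=10, rhs=11; c'=3/10, d'=11/10
row 2: denom=12−3·3/10=111/10; d'=(2−3·11/10)/(111/10)=-13/111
row 3: denom=10−3·10/37=340/37; d'=(11−3·-13/111)/(340/37)=21/17
back: M3=21/17
back: M2=-13/111−10/37·21/17=-23/51
back: M1=11/10−3/10·-23/51=21/17
M: M0=0, M1=21/17, M2=-23/51, M3=21/17, M4=0
seg 0: a=-2, c=M0/2=0, d=(M1−M0)/(6·2)=7/68, b=Δ0−h0·(2M0+M1)/6=-65/34
seg 1: a=-5, c=M1/2=21/34, d=(M2−M1)/(6·3)=-43/459, b=Δ1−h1·(2M1+M2)/6=-23/34
seg 2: a=-4, c=M2/2=-23/102, d=(M3−M2)/(6·3)=43/459, b=Δ2−h2·(2M2+M3)/6=1/2
seg 3: a=-2, c=M3/2=21/34, d=(M4−M3)/(6·2)=-7/68, b=Δ3−h3·(2M3+M4)/6=57/34
t_q=11/4 → seg 1, τ=3/4; S=-5+-23/34·τ+21/34·τ²+-43/459·τ³=-5657/1088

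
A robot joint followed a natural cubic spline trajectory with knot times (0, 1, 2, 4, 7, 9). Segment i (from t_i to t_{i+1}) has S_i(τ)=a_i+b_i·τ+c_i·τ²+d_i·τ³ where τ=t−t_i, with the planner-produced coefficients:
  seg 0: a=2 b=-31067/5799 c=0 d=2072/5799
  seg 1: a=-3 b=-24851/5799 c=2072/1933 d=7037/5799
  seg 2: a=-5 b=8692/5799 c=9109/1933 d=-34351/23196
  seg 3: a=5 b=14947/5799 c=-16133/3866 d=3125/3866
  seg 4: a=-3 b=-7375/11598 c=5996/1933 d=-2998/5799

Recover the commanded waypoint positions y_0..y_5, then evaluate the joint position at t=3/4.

y_0=2 y_1=-3 y_2=-5 y_3=5 y_4=-3 y_5=4
S(3/4) = -28875/15464

y_0 = S_0(0) = a_0 = 2
y_1 = S_1(0) = a_1 = -3
y_2 = S_2(0) = a_2 = -5
y_3 = S_3(0) = a_3 = 5
y_4 = S_4(0) = a_4 = -3
y_5 = S_4(2) = 4
t_q=3/4 is in segment 0 (τ=3/4); S_0(τ)=-28875/15464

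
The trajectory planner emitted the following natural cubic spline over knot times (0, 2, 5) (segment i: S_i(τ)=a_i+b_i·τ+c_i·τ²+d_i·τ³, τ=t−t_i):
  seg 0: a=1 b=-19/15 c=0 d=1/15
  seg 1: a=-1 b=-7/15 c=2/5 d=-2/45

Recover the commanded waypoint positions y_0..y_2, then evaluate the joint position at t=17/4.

y_0=1 y_1=-1 y_2=0
S(17/4) = -17/32

y_0 = S_0(0) = a_0 = 1
y_1 = S_1(0) = a_1 = -1
y_2 = S_1(3) = 0
t_q=17/4 is in segment 1 (τ=9/4); S_1(τ)=-17/32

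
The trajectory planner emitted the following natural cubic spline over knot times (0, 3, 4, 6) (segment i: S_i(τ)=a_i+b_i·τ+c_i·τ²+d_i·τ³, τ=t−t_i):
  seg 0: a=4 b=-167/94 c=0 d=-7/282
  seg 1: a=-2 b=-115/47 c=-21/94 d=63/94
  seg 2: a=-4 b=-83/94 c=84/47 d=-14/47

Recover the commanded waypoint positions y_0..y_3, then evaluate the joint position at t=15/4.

y_0=4 y_1=-2 y_2=-4 y_3=-1
S(15/4) = -22127/6016

y_0 = S_0(0) = a_0 = 4
y_1 = S_1(0) = a_1 = -2
y_2 = S_2(0) = a_2 = -4
y_3 = S_2(2) = -1
t_q=15/4 is in segment 1 (τ=3/4); S_1(τ)=-22127/6016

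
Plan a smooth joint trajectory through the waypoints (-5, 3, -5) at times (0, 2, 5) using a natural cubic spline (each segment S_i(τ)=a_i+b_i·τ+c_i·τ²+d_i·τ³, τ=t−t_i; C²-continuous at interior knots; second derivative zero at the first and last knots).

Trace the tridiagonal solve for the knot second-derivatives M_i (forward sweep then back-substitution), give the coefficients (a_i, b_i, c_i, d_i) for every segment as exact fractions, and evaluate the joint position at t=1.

Δ: Δ0=4, Δ1=-8/3
row 1: diag=10, rhs=-40; c'=3/10, d'=-4
back: M1=-4
M: M0=0, M1=-4, M2=0
seg 0: a=-5, c=M0/2=0, d=(M1−M0)/(6·2)=-1/3, b=Δ0−h0·(2M0+M1)/6=16/3
seg 1: a=3, c=M1/2=-2, d=(M2−M1)/(6·3)=2/9, b=Δ1−h1·(2M1+M2)/6=4/3
t_q=1 → seg 0, τ=1; S=-5+16/3·τ+0·τ²+-1/3·τ³=0

  seg 0: a=-5 b=16/3 c=0 d=-1/3
  seg 1: a=3 b=4/3 c=-2 d=2/9
S(1) = 0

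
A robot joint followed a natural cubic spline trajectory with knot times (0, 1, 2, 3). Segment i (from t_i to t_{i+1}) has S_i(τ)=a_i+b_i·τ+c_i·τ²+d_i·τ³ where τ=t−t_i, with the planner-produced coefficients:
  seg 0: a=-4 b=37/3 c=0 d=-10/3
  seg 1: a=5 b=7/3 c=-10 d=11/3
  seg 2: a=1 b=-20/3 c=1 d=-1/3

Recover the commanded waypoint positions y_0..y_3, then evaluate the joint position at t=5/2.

y_0 = S_0(0) = a_0 = -4
y_1 = S_1(0) = a_1 = 5
y_2 = S_2(0) = a_2 = 1
y_3 = S_2(1) = -5
t_q=5/2 is in segment 2 (τ=1/2); S_2(τ)=-17/8

y_0=-4 y_1=5 y_2=1 y_3=-5
S(5/2) = -17/8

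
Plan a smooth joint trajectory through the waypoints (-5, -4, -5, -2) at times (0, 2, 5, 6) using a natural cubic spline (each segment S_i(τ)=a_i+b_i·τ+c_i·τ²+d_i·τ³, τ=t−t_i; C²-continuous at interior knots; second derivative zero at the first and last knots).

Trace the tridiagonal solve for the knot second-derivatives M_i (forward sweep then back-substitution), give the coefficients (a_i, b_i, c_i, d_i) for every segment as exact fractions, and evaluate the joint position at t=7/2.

  seg 0: a=-5 b=413/426 c=0 d=-25/213
  seg 1: a=-4 b=-187/426 c=-50/71 d=35/142
  seg 2: a=-5 b=424/213 c=215/142 d=-215/426
S(7/2) = -6147/1136

Δ: Δ0=1/2, Δ1=-1/3, Δ2=3
row 1: diag=10, rhs=-5; c'=3/10, d'=-1/2
row 2: denom=8−3·3/10=71/10; d'=(20−3·-1/2)/(71/10)=215/71
back: M2=215/71
back: M1=-1/2−3/10·215/71=-100/71
M: M0=0, M1=-100/71, M2=215/71, M3=0
seg 0: a=-5, c=M0/2=0, d=(M1−M0)/(6·2)=-25/213, b=Δ0−h0·(2M0+M1)/6=413/426
seg 1: a=-4, c=M1/2=-50/71, d=(M2−M1)/(6·3)=35/142, b=Δ1−h1·(2M1+M2)/6=-187/426
seg 2: a=-5, c=M2/2=215/142, d=(M3−M2)/(6·1)=-215/426, b=Δ2−h2·(2M2+M3)/6=424/213
t_q=7/2 → seg 1, τ=3/2; S=-4+-187/426·τ+-50/71·τ²+35/142·τ³=-6147/1136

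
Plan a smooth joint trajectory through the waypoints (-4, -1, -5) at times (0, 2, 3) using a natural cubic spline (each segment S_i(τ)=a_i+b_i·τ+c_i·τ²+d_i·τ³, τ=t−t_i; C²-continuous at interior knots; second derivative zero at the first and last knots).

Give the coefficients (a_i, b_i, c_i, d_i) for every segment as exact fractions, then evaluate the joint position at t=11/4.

  seg 0: a=-4 b=10/3 c=0 d=-11/24
  seg 1: a=-1 b=-13/6 c=-11/4 d=11/12
S(11/4) = -969/256

Δ: Δ0=3/2, Δ1=-4
row 1: diag=6, rhs=-33; c'=1/6, d'=-11/2
back: M1=-11/2
M: M0=0, M1=-11/2, M2=0
seg 0: a=-4, c=M0/2=0, d=(M1−M0)/(6·2)=-11/24, b=Δ0−h0·(2M0+M1)/6=10/3
seg 1: a=-1, c=M1/2=-11/4, d=(M2−M1)/(6·1)=11/12, b=Δ1−h1·(2M1+M2)/6=-13/6
t_q=11/4 → seg 1, τ=3/4; S=-1+-13/6·τ+-11/4·τ²+11/12·τ³=-969/256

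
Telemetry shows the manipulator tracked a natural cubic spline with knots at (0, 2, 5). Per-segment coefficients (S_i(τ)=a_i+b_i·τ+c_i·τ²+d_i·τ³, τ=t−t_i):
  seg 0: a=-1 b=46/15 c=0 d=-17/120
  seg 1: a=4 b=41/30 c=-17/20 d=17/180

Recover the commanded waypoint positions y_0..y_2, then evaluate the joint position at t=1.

y_0 = S_0(0) = a_0 = -1
y_1 = S_1(0) = a_1 = 4
y_2 = S_1(3) = 3
t_q=1 is in segment 0 (τ=1); S_0(τ)=77/40

y_0=-1 y_1=4 y_2=3
S(1) = 77/40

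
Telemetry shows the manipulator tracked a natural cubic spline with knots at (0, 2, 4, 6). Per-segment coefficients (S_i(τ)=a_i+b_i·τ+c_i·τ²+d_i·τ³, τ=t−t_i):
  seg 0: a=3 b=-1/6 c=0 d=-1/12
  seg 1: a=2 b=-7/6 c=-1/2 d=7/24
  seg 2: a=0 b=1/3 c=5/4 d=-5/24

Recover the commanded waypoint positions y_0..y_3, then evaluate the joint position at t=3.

y_0=3 y_1=2 y_2=0 y_3=4
S(3) = 5/8

y_0 = S_0(0) = a_0 = 3
y_1 = S_1(0) = a_1 = 2
y_2 = S_2(0) = a_2 = 0
y_3 = S_2(2) = 4
t_q=3 is in segment 1 (τ=1); S_1(τ)=5/8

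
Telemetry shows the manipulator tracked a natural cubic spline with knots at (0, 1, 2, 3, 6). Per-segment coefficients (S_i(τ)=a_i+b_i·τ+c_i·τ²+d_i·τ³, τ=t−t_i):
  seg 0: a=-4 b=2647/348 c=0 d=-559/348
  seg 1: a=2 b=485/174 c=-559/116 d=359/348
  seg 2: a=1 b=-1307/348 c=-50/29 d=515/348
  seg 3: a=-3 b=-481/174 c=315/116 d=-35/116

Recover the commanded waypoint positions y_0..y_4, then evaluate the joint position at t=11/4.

y_0 = S_0(0) = a_0 = -4
y_1 = S_1(0) = a_1 = 2
y_2 = S_2(0) = a_2 = 1
y_3 = S_3(0) = a_3 = -3
y_4 = S_3(3) = 5
t_q=11/4 is in segment 2 (τ=3/4); S_2(τ)=-16053/7424

y_0=-4 y_1=2 y_2=1 y_3=-3 y_4=5
S(11/4) = -16053/7424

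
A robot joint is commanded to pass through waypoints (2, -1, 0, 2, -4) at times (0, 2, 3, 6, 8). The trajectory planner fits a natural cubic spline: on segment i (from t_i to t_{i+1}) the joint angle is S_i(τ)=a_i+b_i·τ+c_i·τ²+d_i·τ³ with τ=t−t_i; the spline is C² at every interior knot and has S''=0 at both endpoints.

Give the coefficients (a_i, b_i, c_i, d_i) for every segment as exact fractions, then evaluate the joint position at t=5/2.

  seg 0: a=2 b=-2891/1248 c=0 d=1019/4992
  seg 1: a=-1 b=83/624 c=1019/832 d=-893/2496
  seg 2: a=0 b=3767/2496 c=63/416 d=-83/576
  seg 3: a=2 b=-919/624 c=-953/832 d=953/4992
S(5/2) = -4473/6656

Δ: Δ0=-3/2, Δ1=1, Δ2=2/3, Δ3=-3
row 1: diag=6, rhs=15; c'=1/6, d'=5/2
row 2: denom=8−1·1/6=47/6; d'=(-2−1·5/2)/(47/6)=-27/47
row 3: denom=10−3·18/47=416/47; d'=(-22−3·-27/47)/(416/47)=-953/416
back: M3=-953/416
back: M2=-27/47−18/47·-953/416=63/208
back: M1=5/2−1/6·63/208=1019/416
M: M0=0, M1=1019/416, M2=63/208, M3=-953/416, M4=0
seg 0: a=2, c=M0/2=0, d=(M1−M0)/(6·2)=1019/4992, b=Δ0−h0·(2M0+M1)/6=-2891/1248
seg 1: a=-1, c=M1/2=1019/832, d=(M2−M1)/(6·1)=-893/2496, b=Δ1−h1·(2M1+M2)/6=83/624
seg 2: a=0, c=M2/2=63/416, d=(M3−M2)/(6·3)=-83/576, b=Δ2−h2·(2M2+M3)/6=3767/2496
seg 3: a=2, c=M3/2=-953/832, d=(M4−M3)/(6·2)=953/4992, b=Δ3−h3·(2M3+M4)/6=-919/624
t_q=5/2 → seg 1, τ=1/2; S=-1+83/624·τ+1019/832·τ²+-893/2496·τ³=-4473/6656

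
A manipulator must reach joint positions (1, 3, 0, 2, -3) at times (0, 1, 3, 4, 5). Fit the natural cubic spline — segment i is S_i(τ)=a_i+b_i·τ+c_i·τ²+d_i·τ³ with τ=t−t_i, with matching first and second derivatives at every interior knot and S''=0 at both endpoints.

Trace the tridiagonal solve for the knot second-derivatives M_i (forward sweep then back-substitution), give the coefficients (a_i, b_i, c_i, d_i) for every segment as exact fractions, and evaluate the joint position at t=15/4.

Δ: Δ0=2, Δ1=-3/2, Δ2=2, Δ3=-5
row 1: diag=6, rhs=-21; c'=1/3, d'=-7/2
row 2: denom=6−2·1/3=16/3; d'=(21−2·-7/2)/(16/3)=21/4
row 3: denom=4−1·3/16=61/16; d'=(-42−1·21/4)/(61/16)=-756/61
back: M3=-756/61
back: M2=21/4−3/16·-756/61=462/61
back: M1=-7/2−1/3·462/61=-735/122
M: M0=0, M1=-735/122, M2=462/61, M3=-756/61, M4=0
seg 0: a=1, c=M0/2=0, d=(M1−M0)/(6·1)=-245/244, b=Δ0−h0·(2M0+M1)/6=733/244
seg 1: a=3, c=M1/2=-735/244, d=(M2−M1)/(6·2)=553/488, b=Δ1−h1·(2M1+M2)/6=-1/122
seg 2: a=0, c=M2/2=231/61, d=(M3−M2)/(6·1)=-203/61, b=Δ2−h2·(2M2+M3)/6=94/61
seg 3: a=2, c=M3/2=-378/61, d=(M4−M3)/(6·1)=126/61, b=Δ3−h3·(2M3+M4)/6=-53/61
t_q=15/4 → seg 2, τ=3/4; S=0+94/61·τ+231/61·τ²+-203/61·τ³=7347/3904

  seg 0: a=1 b=733/244 c=0 d=-245/244
  seg 1: a=3 b=-1/122 c=-735/244 d=553/488
  seg 2: a=0 b=94/61 c=231/61 d=-203/61
  seg 3: a=2 b=-53/61 c=-378/61 d=126/61
S(15/4) = 7347/3904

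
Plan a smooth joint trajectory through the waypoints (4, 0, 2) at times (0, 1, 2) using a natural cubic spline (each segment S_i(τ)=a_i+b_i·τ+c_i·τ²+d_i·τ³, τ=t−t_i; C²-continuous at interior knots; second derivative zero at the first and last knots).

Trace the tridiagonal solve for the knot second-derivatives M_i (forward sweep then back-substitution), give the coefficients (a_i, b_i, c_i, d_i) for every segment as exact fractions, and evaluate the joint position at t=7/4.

  seg 0: a=4 b=-11/2 c=0 d=3/2
  seg 1: a=0 b=-1 c=9/2 d=-3/2
S(7/4) = 147/128

Δ: Δ0=-4, Δ1=2
row 1: diag=4, rhs=36; c'=1/4, d'=9
back: M1=9
M: M0=0, M1=9, M2=0
seg 0: a=4, c=M0/2=0, d=(M1−M0)/(6·1)=3/2, b=Δ0−h0·(2M0+M1)/6=-11/2
seg 1: a=0, c=M1/2=9/2, d=(M2−M1)/(6·1)=-3/2, b=Δ1−h1·(2M1+M2)/6=-1
t_q=7/4 → seg 1, τ=3/4; S=0+-1·τ+9/2·τ²+-3/2·τ³=147/128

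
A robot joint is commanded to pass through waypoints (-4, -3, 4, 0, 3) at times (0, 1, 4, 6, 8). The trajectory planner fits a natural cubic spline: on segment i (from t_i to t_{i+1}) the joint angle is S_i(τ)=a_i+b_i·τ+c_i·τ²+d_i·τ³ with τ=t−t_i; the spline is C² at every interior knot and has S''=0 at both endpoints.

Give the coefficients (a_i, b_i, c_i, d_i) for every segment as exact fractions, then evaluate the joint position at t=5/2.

  seg 0: a=-4 b=929/1608 c=0 d=679/1608
  seg 1: a=-3 b=1483/804 c=679/536 d=-1775/4824
  seg 2: a=4 b=-787/1608 c=-137/67 d=4147/6432
  seg 3: a=0 b=-749/804 c=1955/1072 d=-1955/6432
S(5/2) = 5897/4288

Δ: Δ0=1, Δ1=7/3, Δ2=-2, Δ3=3/2
row 1: diag=8, rhs=8; c'=3/8, d'=1
row 2: denom=10−3·3/8=71/8; d'=(-26−3·1)/(71/8)=-232/71
row 3: denom=8−2·16/71=536/71; d'=(21−2·-232/71)/(536/71)=1955/536
back: M3=1955/536
back: M2=-232/71−16/71·1955/536=-274/67
back: M1=1−3/8·-274/67=679/268
M: M0=0, M1=679/268, M2=-274/67, M3=1955/536, M4=0
seg 0: a=-4, c=M0/2=0, d=(M1−M0)/(6·1)=679/1608, b=Δ0−h0·(2M0+M1)/6=929/1608
seg 1: a=-3, c=M1/2=679/536, d=(M2−M1)/(6·3)=-1775/4824, b=Δ1−h1·(2M1+M2)/6=1483/804
seg 2: a=4, c=M2/2=-137/67, d=(M3−M2)/(6·2)=4147/6432, b=Δ2−h2·(2M2+M3)/6=-787/1608
seg 3: a=0, c=M3/2=1955/1072, d=(M4−M3)/(6·2)=-1955/6432, b=Δ3−h3·(2M3+M4)/6=-749/804
t_q=5/2 → seg 1, τ=3/2; S=-3+1483/804·τ+679/536·τ²+-1775/4824·τ³=5897/4288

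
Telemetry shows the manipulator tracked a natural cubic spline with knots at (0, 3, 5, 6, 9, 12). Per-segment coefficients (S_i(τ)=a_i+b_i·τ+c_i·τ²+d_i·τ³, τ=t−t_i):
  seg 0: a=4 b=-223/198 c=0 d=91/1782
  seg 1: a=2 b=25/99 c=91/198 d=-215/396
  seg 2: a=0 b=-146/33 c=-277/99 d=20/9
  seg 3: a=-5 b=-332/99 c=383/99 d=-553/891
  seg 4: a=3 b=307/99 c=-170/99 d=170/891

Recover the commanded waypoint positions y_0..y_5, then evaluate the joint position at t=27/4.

y_0=4 y_1=2 y_2=0 y_3=-5 y_4=3 y_5=2
S(27/4) = -3943/704

y_0 = S_0(0) = a_0 = 4
y_1 = S_1(0) = a_1 = 2
y_2 = S_2(0) = a_2 = 0
y_3 = S_3(0) = a_3 = -5
y_4 = S_4(0) = a_4 = 3
y_5 = S_4(3) = 2
t_q=27/4 is in segment 3 (τ=3/4); S_3(τ)=-3943/704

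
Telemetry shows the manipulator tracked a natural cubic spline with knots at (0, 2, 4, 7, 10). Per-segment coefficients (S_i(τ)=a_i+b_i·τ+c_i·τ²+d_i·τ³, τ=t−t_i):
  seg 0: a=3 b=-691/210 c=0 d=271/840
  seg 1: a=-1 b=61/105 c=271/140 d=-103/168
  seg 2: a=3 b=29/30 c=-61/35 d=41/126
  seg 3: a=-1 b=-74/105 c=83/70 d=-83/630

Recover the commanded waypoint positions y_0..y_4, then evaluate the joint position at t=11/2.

y_0 = S_0(0) = a_0 = 3
y_1 = S_1(0) = a_1 = -1
y_2 = S_2(0) = a_2 = 3
y_3 = S_3(0) = a_3 = -1
y_4 = S_3(3) = 4
t_q=11/2 is in segment 2 (τ=3/2); S_2(τ)=911/560

y_0=3 y_1=-1 y_2=3 y_3=-1 y_4=4
S(11/2) = 911/560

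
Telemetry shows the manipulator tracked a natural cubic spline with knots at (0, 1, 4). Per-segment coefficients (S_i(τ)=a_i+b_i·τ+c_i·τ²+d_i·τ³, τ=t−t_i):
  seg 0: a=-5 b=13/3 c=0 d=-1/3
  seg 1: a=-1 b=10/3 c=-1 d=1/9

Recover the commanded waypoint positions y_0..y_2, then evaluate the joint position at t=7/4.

y_0 = S_0(0) = a_0 = -5
y_1 = S_1(0) = a_1 = -1
y_2 = S_1(3) = 3
t_q=7/4 is in segment 1 (τ=3/4); S_1(τ)=63/64

y_0=-5 y_1=-1 y_2=3
S(7/4) = 63/64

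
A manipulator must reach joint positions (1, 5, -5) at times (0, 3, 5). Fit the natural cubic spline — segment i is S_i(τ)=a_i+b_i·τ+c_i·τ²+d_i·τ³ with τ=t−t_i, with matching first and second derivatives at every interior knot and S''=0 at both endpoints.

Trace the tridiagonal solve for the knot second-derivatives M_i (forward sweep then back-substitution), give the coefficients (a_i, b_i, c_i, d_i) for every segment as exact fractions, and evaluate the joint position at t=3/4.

Δ: Δ0=4/3, Δ1=-5
row 1: diag=10, rhs=-38; c'=1/5, d'=-19/5
back: M1=-19/5
M: M0=0, M1=-19/5, M2=0
seg 0: a=1, c=M0/2=0, d=(M1−M0)/(6·3)=-19/90, b=Δ0−h0·(2M0+M1)/6=97/30
seg 1: a=5, c=M1/2=-19/10, d=(M2−M1)/(6·2)=19/60, b=Δ1−h1·(2M1+M2)/6=-37/15
t_q=3/4 → seg 0, τ=3/4; S=1+97/30·τ+0·τ²+-19/90·τ³=427/128

  seg 0: a=1 b=97/30 c=0 d=-19/90
  seg 1: a=5 b=-37/15 c=-19/10 d=19/60
S(3/4) = 427/128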